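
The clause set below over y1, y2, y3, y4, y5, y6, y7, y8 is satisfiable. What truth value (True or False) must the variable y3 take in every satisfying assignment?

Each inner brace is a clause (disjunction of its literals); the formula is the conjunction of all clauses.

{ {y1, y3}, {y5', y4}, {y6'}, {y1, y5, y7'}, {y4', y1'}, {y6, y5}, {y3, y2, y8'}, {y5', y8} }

Suppose y3 = 0.
Unit clause (y1) forces y1 = 1.
Unit clause (y6') forces y6 = 0.
Unit clause (y4') forces y4 = 0.
Unit clause (y5') forces y5 = 0.
Now (y5) is unsatisfied and unit — conflict.
So every satisfying assignment has y3 = True.

True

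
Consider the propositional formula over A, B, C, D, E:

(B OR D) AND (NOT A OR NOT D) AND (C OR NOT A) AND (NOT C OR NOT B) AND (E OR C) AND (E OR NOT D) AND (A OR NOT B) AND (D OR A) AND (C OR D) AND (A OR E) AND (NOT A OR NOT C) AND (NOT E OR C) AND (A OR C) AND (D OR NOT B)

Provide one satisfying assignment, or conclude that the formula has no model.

A=false, B=false, C=true, D=true, E=true

Case B = false:
From the singleton clause (D), D = true.
From the singleton clause (NOT A), A = false.
From the singleton clause (E), E = true.
From the singleton clause (C), C = true.
Every clause now holds.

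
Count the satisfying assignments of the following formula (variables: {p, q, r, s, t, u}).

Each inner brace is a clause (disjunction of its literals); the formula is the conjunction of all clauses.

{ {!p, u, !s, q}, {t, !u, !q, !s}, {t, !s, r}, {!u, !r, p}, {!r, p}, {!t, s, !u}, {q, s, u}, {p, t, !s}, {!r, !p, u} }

There are 2^6 = 64 truth assignments over (p, q, r, s, t, u).
Split on u. With u = true, the clauses containing u are satisfied and !u drops from the rest; 13 of the 2^5 = 32 assignments to the other variables satisfy what remains.
With u = false, by the same count on the reduced clause set, 7 assignments work.
(One model: p=F, q=F, r=F, s=F, t=F, u=T.)
Total: 13 + 7 = 20.

20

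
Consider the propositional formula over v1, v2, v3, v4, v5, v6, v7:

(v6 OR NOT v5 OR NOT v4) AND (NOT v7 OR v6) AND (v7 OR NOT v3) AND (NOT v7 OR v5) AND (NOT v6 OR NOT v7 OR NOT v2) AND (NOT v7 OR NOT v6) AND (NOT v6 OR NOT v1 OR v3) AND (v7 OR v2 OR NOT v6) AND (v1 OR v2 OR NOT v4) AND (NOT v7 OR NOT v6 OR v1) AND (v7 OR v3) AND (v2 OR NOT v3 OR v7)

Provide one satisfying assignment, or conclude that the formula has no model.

Suppose v7 = false.
The clause (NOT v3) is unit, so v3 = false.
Now (v3) is unsatisfied and unit — conflict.
Undo v7 and try v7 = true.
The clause (v6) is unit, so v6 = true.
Now (NOT v6) is unsatisfied and unit — conflict.
Both values of v7 lead to a conflict.

UNSATISFIABLE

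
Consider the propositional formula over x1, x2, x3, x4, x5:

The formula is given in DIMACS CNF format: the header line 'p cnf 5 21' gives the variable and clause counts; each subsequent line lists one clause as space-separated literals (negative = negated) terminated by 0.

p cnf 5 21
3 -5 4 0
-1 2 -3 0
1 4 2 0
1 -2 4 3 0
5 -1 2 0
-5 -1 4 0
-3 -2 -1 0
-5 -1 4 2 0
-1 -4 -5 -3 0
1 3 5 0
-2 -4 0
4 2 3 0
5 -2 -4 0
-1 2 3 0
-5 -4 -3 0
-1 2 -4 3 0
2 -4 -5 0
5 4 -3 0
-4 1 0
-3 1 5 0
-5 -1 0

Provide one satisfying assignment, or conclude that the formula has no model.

x1 ↦ True,  x2 ↦ True,  x3 ↦ False,  x4 ↦ False,  x5 ↦ False

Suppose x2 = True.
(¬x4) alone gives x4 = False.
Suppose x3 = False.
(¬x5) alone gives x5 = False.
(x1) alone gives x1 = True.
All clauses are satisfied.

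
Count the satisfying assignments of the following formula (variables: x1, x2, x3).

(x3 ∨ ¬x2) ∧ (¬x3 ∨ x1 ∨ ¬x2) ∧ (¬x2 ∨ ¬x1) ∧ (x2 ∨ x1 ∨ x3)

There are 2^3 = 8 truth assignments over (x1, x2, x3).
Split on x2. With x2 = True, the clauses containing x2 are satisfied and ¬x2 drops from the rest; 0 of the 2^2 = 4 assignments to the other variables satisfy what remains.
With x2 = False, by the same count on the reduced clause set, 3 assignments work.
(One model: x1=F, x2=F, x3=T.)
Total: 0 + 3 = 3.

3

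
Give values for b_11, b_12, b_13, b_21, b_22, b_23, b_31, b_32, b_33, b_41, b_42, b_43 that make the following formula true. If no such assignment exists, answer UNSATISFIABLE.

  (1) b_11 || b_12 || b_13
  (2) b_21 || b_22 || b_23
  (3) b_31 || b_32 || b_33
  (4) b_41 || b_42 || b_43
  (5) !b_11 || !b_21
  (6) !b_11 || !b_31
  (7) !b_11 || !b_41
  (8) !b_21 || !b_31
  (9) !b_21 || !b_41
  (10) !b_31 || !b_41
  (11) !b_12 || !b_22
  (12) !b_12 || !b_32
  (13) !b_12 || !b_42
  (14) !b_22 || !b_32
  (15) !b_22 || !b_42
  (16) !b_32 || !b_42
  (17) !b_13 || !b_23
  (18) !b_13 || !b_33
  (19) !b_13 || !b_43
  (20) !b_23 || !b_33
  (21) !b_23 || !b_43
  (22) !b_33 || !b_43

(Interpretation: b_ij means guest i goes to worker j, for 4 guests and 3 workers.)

Suppose b_11 = false.
Suppose b_12 = true.
From the singleton clause (!b_22), b_22 = false.
From the singleton clause (!b_32), b_32 = false.
From the singleton clause (!b_42), b_42 = false.
Suppose b_21 = true.
From the singleton clause (!b_31), b_31 = false.
From the singleton clause (b_33), b_33 = true.
From the singleton clause (!b_41), b_41 = false.
From the singleton clause (b_43), b_43 = true.
That conflicts with the unit clause (!b_43).
Undo b_21 and try b_21 = false.
From the singleton clause (b_23), b_23 = true.
From the singleton clause (!b_13), b_13 = false.
From the singleton clause (!b_33), b_33 = false.
From the singleton clause (b_31), b_31 = true.
From the singleton clause (!b_41), b_41 = false.
From the singleton clause (b_43), b_43 = true.
That conflicts with the unit clause (!b_43).
Neither b_21 = true nor b_21 = false works.
Undo b_12 and try b_12 = false.
From the singleton clause (b_13), b_13 = true.
From the singleton clause (!b_23), b_23 = false.
From the singleton clause (!b_33), b_33 = false.
From the singleton clause (!b_43), b_43 = false.
Suppose b_21 = true.
From the singleton clause (!b_31), b_31 = false.
From the singleton clause (b_32), b_32 = true.
From the singleton clause (!b_41), b_41 = false.
From the singleton clause (b_42), b_42 = true.
That conflicts with the unit clause (!b_42).
Undo b_21 and try b_21 = false.
From the singleton clause (b_22), b_22 = true.
From the singleton clause (!b_32), b_32 = false.
From the singleton clause (b_31), b_31 = true.
From the singleton clause (!b_41), b_41 = false.
From the singleton clause (b_42), b_42 = true.
That conflicts with the unit clause (!b_42).
Neither b_21 = true nor b_21 = false works.
Neither b_12 = true nor b_12 = false works.
Undo b_11 and try b_11 = true.
From the singleton clause (!b_21), b_21 = false.
From the singleton clause (!b_31), b_31 = false.
From the singleton clause (!b_41), b_41 = false.
Suppose b_22 = true.
From the singleton clause (!b_12), b_12 = false.
From the singleton clause (!b_32), b_32 = false.
From the singleton clause (b_33), b_33 = true.
From the singleton clause (!b_42), b_42 = false.
From the singleton clause (b_43), b_43 = true.
That conflicts with the unit clause (!b_43).
Undo b_22 and try b_22 = false.
From the singleton clause (b_23), b_23 = true.
From the singleton clause (!b_13), b_13 = false.
From the singleton clause (!b_33), b_33 = false.
From the singleton clause (b_32), b_32 = true.
From the singleton clause (!b_12), b_12 = false.
From the singleton clause (!b_42), b_42 = false.
From the singleton clause (b_43), b_43 = true.
That conflicts with the unit clause (!b_43).
Neither b_22 = true nor b_22 = false works.
Neither b_11 = true nor b_11 = false works.

UNSATISFIABLE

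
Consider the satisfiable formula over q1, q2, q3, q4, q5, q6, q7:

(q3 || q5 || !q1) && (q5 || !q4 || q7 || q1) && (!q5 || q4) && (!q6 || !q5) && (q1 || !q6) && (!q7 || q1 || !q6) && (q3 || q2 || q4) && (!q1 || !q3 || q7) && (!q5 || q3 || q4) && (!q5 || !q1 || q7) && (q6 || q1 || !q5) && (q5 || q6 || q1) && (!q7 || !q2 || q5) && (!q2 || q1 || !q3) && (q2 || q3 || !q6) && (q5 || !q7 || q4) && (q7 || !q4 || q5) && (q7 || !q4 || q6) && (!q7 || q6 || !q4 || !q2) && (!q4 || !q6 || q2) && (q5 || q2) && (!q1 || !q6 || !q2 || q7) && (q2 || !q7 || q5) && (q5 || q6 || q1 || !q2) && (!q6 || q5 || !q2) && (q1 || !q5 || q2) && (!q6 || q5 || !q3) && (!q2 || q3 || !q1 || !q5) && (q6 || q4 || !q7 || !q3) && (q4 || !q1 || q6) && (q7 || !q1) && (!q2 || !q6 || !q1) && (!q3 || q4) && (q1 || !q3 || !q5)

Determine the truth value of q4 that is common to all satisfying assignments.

True

Suppose q4 = false.
Unit clause (!q5) forces q5 = false.
Unit clause (!q7) forces q7 = false.
Unit clause (q2) forces q2 = true.
Unit clause (!q6) forces q6 = false.
Unit clause (q1) forces q1 = true.
That conflicts with the unit clause (!q1).
So every satisfying assignment has q4 = True.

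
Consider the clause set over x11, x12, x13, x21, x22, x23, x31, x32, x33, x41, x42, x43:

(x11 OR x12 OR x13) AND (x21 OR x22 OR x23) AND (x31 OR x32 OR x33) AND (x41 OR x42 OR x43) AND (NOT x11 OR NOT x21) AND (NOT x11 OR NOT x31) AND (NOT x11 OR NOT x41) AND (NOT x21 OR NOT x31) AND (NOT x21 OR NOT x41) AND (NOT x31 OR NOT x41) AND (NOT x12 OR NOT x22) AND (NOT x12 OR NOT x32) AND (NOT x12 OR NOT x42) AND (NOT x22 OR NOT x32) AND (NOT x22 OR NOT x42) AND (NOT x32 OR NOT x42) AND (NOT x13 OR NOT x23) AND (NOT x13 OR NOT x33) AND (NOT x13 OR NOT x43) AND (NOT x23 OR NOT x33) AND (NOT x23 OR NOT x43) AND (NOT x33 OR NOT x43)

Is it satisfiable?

Try x11 = false.
Try x12 = true.
(NOT x22) alone gives x22 = false.
(NOT x32) alone gives x32 = false.
(NOT x42) alone gives x42 = false.
Try x21 = true.
(NOT x31) alone gives x31 = false.
(x33) alone gives x33 = true.
(NOT x41) alone gives x41 = false.
(x43) alone gives x43 = true.
That conflicts with the unit clause (NOT x43).
Backtrack on x21: now try x21 = false.
(x23) alone gives x23 = true.
(NOT x13) alone gives x13 = false.
(NOT x33) alone gives x33 = false.
(x31) alone gives x31 = true.
(NOT x41) alone gives x41 = false.
(x43) alone gives x43 = true.
That conflicts with the unit clause (NOT x43).
Either choice for x21 ends in contradiction.
Backtrack on x12: now try x12 = false.
(x13) alone gives x13 = true.
(NOT x23) alone gives x23 = false.
(NOT x33) alone gives x33 = false.
(NOT x43) alone gives x43 = false.
Try x21 = true.
(NOT x31) alone gives x31 = false.
(x32) alone gives x32 = true.
(NOT x41) alone gives x41 = false.
(x42) alone gives x42 = true.
That conflicts with the unit clause (NOT x42).
Backtrack on x21: now try x21 = false.
(x22) alone gives x22 = true.
(NOT x32) alone gives x32 = false.
(x31) alone gives x31 = true.
(NOT x41) alone gives x41 = false.
(x42) alone gives x42 = true.
That conflicts with the unit clause (NOT x42).
Either choice for x21 ends in contradiction.
Either choice for x12 ends in contradiction.
Backtrack on x11: now try x11 = true.
(NOT x21) alone gives x21 = false.
(NOT x31) alone gives x31 = false.
(NOT x41) alone gives x41 = false.
Try x22 = true.
(NOT x12) alone gives x12 = false.
(NOT x32) alone gives x32 = false.
(x33) alone gives x33 = true.
(NOT x42) alone gives x42 = false.
(x43) alone gives x43 = true.
That conflicts with the unit clause (NOT x43).
Backtrack on x22: now try x22 = false.
(x23) alone gives x23 = true.
(NOT x13) alone gives x13 = false.
(NOT x33) alone gives x33 = false.
(x32) alone gives x32 = true.
(NOT x12) alone gives x12 = false.
(NOT x42) alone gives x42 = false.
(x43) alone gives x43 = true.
That conflicts with the unit clause (NOT x43).
Either choice for x22 ends in contradiction.
Either choice for x11 ends in contradiction.
No assignment satisfies every clause.

No, unsatisfiable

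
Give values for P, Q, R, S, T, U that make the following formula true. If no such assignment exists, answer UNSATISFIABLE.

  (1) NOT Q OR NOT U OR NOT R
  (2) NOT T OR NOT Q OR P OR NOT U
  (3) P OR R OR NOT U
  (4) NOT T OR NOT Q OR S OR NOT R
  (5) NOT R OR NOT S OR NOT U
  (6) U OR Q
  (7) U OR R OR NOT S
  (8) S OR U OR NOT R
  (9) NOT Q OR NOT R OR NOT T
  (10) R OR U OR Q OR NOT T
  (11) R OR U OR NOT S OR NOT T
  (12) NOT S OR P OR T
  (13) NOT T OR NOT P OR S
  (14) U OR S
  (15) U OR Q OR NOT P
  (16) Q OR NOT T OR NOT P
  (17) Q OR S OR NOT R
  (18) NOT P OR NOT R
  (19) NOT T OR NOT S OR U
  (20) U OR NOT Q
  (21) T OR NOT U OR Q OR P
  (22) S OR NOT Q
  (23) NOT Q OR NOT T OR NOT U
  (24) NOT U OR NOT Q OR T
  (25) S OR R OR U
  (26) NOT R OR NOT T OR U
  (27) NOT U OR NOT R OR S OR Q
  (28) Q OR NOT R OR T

Branch on U: set U = true.
Branch on Q: set Q = false.
Branch on P: set P = true.
From the singleton clause (NOT T), T = false.
From the singleton clause (NOT R), R = false.
All clauses hold; S can take either value.

P: true; Q: false; R: false; S: false; T: false; U: true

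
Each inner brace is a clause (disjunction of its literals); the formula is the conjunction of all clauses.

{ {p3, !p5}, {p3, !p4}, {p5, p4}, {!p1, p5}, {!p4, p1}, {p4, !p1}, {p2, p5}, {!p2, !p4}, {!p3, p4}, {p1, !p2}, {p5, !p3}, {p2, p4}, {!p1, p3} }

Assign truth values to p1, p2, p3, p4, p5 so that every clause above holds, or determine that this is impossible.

Branch on p3: set p3 = true.
(p4) alone gives p4 = true.
(p1) alone gives p1 = true.
(p5) alone gives p5 = true.
(!p2) alone gives p2 = false.
All clauses are satisfied.

p1 ↦ true,  p2 ↦ false,  p3 ↦ true,  p4 ↦ true,  p5 ↦ true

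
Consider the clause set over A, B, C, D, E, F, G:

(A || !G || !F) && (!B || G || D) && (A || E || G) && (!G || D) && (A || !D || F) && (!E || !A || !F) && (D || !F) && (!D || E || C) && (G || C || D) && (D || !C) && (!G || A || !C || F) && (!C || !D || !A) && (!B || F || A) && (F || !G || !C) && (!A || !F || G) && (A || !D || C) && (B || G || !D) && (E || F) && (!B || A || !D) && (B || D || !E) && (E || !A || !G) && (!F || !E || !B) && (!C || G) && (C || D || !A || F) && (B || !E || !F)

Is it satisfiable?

Satisfiable

Case G = true:
The clause (D) is unit, so D = true.
Case A = true:
The clause (!C) is unit, so C = false.
The clause (E) is unit, so E = true.
The clause (!F) is unit, so F = false.
No clause remains; B is free.
A satisfying assignment: A=true, B=false, C=false, D=true, E=true, F=false, G=true.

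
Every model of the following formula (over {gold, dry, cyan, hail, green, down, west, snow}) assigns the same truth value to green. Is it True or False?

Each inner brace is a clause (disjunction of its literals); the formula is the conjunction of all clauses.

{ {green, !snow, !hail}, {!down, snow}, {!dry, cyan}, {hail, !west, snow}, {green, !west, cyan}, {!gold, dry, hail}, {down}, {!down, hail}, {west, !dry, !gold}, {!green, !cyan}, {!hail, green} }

True

Suppose green = false.
(down) alone gives down = true.
(snow) alone gives snow = true.
(!hail) alone gives hail = false.
Now (hail) is unsatisfied and unit — conflict.
So every satisfying assignment has green = True.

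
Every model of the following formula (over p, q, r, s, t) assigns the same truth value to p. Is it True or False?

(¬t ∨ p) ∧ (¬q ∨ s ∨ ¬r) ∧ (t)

Suppose p = False.
From the singleton clause (¬t), t = False.
But (t) is also a unit clause — contradiction.
So every satisfying assignment has p = True.

True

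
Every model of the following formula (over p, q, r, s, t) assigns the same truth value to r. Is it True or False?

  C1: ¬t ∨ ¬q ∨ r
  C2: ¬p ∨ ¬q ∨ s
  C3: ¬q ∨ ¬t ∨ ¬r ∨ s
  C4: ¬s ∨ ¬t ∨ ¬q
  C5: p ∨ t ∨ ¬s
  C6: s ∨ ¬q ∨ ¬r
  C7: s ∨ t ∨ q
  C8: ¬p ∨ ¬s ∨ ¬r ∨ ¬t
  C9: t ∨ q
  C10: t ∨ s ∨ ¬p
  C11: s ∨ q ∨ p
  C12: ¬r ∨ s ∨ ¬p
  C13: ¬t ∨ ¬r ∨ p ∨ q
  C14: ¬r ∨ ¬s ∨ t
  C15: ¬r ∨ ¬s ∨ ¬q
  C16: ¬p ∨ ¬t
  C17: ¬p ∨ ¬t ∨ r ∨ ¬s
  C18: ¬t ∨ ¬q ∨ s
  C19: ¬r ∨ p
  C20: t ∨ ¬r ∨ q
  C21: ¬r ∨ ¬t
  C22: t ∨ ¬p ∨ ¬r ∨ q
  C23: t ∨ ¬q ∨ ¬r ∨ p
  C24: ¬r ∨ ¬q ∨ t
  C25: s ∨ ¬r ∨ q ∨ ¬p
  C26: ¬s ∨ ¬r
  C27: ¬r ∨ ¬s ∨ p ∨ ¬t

False

Suppose r = True.
The clause (p) is unit, so p = True.
The clause (s) is unit, so s = True.
Now (¬s) is unsatisfied and unit — conflict.
So every satisfying assignment has r = False.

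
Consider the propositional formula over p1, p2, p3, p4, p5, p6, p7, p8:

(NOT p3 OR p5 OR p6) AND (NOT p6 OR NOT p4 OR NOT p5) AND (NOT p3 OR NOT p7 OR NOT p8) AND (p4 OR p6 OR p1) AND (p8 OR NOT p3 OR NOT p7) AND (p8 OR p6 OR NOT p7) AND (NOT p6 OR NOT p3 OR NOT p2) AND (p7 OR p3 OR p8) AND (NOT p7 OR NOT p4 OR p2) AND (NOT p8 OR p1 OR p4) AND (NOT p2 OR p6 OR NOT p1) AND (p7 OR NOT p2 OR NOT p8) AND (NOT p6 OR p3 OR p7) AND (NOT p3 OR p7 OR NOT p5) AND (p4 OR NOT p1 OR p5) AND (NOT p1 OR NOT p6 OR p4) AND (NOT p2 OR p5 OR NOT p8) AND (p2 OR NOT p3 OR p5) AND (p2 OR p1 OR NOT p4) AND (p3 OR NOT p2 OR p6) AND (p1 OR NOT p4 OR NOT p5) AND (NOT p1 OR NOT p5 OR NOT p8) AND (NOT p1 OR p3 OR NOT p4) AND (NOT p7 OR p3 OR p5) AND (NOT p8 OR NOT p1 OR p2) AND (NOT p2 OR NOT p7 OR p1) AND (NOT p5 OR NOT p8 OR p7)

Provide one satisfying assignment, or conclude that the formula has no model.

Suppose p3 = false.
Suppose p7 = true.
The clause (p5) is unit, so p5 = true.
Suppose p6 = true.
The clause (NOT p4) is unit, so p4 = false.
The clause (NOT p1) is unit, so p1 = false.
The clause (NOT p8) is unit, so p8 = false.
The clause (NOT p2) is unit, so p2 = false.
Every clause now holds.

p1 ↦ false,  p2 ↦ false,  p3 ↦ false,  p4 ↦ false,  p5 ↦ true,  p6 ↦ true,  p7 ↦ true,  p8 ↦ false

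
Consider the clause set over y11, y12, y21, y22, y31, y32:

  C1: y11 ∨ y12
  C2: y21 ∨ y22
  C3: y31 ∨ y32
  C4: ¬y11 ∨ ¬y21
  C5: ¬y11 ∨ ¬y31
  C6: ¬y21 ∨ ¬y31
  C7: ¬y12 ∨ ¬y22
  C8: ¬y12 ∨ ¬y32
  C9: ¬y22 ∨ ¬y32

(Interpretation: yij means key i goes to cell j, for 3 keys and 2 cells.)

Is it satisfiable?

Case y11 = True:
From the singleton clause (¬y21), y21 = False.
From the singleton clause (y22), y22 = True.
From the singleton clause (¬y31), y31 = False.
From the singleton clause (y32), y32 = True.
That conflicts with the unit clause (¬y32).
That branch fails; take y11 = False instead.
From the singleton clause (y12), y12 = True.
From the singleton clause (¬y22), y22 = False.
From the singleton clause (y21), y21 = True.
From the singleton clause (¬y31), y31 = False.
From the singleton clause (y32), y32 = True.
That conflicts with the unit clause (¬y32).
Either choice for y11 ends in contradiction.
No assignment satisfies every clause.

Unsatisfiable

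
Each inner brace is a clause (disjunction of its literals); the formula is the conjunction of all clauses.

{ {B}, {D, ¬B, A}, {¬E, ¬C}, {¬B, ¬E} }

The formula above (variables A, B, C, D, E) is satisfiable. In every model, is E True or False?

False

Suppose E = True.
From the singleton clause (B), B = True.
That conflicts with the unit clause (¬B).
So every satisfying assignment has E = False.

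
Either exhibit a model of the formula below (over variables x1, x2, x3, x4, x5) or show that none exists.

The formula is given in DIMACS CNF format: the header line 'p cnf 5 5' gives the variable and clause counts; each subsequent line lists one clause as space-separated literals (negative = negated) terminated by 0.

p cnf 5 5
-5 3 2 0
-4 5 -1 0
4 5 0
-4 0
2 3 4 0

(¬x4) alone gives x4 = False.
(x5) alone gives x5 = True.
Case x3 = True:
Every clause is now satisfied; x1, x2 are unconstrained.

x1: True; x2: False; x3: True; x4: False; x5: True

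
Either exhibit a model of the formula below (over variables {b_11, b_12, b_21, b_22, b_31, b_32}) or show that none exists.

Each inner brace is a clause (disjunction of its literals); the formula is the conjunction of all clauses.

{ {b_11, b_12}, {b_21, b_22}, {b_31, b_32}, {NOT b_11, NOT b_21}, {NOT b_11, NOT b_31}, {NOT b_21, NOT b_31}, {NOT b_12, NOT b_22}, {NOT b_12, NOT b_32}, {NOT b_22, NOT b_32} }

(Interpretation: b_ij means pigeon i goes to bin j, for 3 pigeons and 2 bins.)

UNSATISFIABLE

Try b_11 = true.
Unit clause (NOT b_21) forces b_21 = false.
Unit clause (b_22) forces b_22 = true.
Unit clause (NOT b_31) forces b_31 = false.
Unit clause (b_32) forces b_32 = true.
But (NOT b_32) is also a unit clause — contradiction.
Backtrack on b_11: now try b_11 = false.
Unit clause (b_12) forces b_12 = true.
Unit clause (NOT b_22) forces b_22 = false.
Unit clause (b_21) forces b_21 = true.
Unit clause (NOT b_31) forces b_31 = false.
Unit clause (b_32) forces b_32 = true.
But (NOT b_32) is also a unit clause — contradiction.
Either choice for b_11 ends in contradiction.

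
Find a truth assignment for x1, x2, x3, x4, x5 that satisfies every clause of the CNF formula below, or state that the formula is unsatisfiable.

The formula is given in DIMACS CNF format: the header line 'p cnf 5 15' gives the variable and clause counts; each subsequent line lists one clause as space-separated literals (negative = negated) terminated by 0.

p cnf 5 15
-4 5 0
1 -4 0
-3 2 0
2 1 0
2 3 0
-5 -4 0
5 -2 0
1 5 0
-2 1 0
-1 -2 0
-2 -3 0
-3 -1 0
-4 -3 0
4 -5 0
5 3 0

Case x4 = False:
The clause (¬x5) is unit, so x5 = False.
The clause (¬x2) is unit, so x2 = False.
The clause (¬x3) is unit, so x3 = False.
But (x3) is also a unit clause — contradiction.
That branch fails; take x4 = True instead.
The clause (x5) is unit, so x5 = True.
But (¬x5) is also a unit clause — contradiction.
Either choice for x4 ends in contradiction.

UNSATISFIABLE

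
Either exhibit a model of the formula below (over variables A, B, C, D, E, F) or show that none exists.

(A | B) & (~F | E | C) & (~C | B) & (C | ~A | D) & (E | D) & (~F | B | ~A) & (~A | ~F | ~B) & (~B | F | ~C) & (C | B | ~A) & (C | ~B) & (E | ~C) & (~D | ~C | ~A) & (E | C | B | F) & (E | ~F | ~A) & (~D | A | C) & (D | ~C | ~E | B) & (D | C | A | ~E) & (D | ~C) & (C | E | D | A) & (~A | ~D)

Try A = 0.
(B) alone gives B = 1.
(C) alone gives C = 1.
(F) alone gives F = 1.
(E) alone gives E = 1.
(D) alone gives D = 1.
Every clause now holds.

A ↦ 0,  B ↦ 1,  C ↦ 1,  D ↦ 1,  E ↦ 1,  F ↦ 1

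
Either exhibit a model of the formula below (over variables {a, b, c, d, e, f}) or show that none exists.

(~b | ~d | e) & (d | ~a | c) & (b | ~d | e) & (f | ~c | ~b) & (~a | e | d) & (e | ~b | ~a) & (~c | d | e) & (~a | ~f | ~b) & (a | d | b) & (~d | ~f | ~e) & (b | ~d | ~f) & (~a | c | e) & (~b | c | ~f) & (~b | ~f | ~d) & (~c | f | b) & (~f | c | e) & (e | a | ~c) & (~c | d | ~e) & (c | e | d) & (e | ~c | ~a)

a ↦ 0,  b ↦ 0,  c ↦ 0,  d ↦ 1,  e ↦ 1,  f ↦ 0

Try b = 0.
Try d = 1.
Unit clause (e) forces e = 1.
Unit clause (~f) forces f = 0.
Unit clause (~c) forces c = 0.
No clause remains; a is free.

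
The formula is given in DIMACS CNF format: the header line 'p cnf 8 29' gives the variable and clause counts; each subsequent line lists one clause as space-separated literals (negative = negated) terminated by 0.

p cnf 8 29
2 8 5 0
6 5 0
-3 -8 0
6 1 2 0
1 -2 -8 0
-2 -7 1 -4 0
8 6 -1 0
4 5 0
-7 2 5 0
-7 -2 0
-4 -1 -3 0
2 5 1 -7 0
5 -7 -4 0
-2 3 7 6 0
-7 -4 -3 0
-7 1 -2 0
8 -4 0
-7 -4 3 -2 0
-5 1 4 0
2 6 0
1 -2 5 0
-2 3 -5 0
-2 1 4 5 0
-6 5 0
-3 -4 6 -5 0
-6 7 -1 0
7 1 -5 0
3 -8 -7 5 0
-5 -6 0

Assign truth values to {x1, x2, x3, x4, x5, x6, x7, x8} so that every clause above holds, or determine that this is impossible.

UNSATISFIABLE

Suppose x6 = True.
The clause (x5) is unit, so x5 = True.
Now (¬x5) is unsatisfied and unit — conflict.
That branch fails; take x6 = False instead.
The clause (x5) is unit, so x5 = True.
The clause (x2) is unit, so x2 = True.
The clause (¬x7) is unit, so x7 = False.
The clause (x3) is unit, so x3 = True.
The clause (¬x8) is unit, so x8 = False.
The clause (¬x1) is unit, so x1 = False.
Now (x1) is unsatisfied and unit — conflict.
Both values of x6 lead to a conflict.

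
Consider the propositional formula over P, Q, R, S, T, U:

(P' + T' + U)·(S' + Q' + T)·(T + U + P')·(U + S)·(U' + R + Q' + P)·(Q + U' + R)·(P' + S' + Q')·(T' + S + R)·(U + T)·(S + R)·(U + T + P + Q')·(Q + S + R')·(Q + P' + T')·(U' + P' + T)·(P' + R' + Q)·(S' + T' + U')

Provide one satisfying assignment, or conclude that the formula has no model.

P=0, Q=1, R=1, S=0, T=0, U=1

Try U = 1.
Try Q = 1.
Try S = 0.
(R) alone gives R = 1.
Try P = 0.
Every clause is now satisfied; T is unconstrained.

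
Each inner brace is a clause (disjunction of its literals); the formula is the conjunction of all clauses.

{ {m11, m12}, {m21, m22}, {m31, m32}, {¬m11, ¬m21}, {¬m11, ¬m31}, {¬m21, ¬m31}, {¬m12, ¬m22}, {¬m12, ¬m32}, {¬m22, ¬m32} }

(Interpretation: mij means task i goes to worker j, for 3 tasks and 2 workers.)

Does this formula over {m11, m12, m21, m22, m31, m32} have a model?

Try m11 = True.
(¬m21) alone gives m21 = False.
(m22) alone gives m22 = True.
(¬m31) alone gives m31 = False.
(m32) alone gives m32 = True.
But (¬m32) is also a unit clause — contradiction.
So m11 must be the other value — set m11 = False.
(m12) alone gives m12 = True.
(¬m22) alone gives m22 = False.
(m21) alone gives m21 = True.
(¬m31) alone gives m31 = False.
(m32) alone gives m32 = True.
But (¬m32) is also a unit clause — contradiction.
Both values of m11 lead to a conflict.
No assignment satisfies every clause.

No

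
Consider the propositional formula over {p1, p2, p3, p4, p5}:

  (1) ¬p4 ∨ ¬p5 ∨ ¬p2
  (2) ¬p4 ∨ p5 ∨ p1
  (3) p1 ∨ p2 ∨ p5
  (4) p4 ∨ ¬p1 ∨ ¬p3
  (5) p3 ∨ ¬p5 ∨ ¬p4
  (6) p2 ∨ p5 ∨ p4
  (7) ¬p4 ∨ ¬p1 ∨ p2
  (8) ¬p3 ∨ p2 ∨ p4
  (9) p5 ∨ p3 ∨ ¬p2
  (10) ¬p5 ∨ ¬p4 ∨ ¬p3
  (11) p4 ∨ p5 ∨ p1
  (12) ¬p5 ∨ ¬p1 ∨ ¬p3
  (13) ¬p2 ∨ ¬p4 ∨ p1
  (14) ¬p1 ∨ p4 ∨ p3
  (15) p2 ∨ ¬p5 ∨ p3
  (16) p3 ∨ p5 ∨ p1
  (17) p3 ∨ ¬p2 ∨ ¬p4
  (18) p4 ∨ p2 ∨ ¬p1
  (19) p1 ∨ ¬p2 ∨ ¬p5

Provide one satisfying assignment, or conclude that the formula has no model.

p1: True,  p2: True,  p3: True,  p4: True,  p5: False

Suppose p4 = True.
Suppose p5 = False.
From the singleton clause (p1), p1 = True.
From the singleton clause (p2), p2 = True.
From the singleton clause (p3), p3 = True.
Every clause now holds.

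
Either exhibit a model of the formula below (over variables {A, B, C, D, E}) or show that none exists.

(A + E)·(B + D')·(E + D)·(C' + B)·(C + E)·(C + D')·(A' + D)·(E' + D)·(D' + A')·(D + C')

A: 0, B: 1, C: 1, D: 1, E: 1

Case A = 0:
From the singleton clause (E), E = 1.
From the singleton clause (D), D = 1.
From the singleton clause (B), B = 1.
From the singleton clause (C), C = 1.
All clauses are satisfied.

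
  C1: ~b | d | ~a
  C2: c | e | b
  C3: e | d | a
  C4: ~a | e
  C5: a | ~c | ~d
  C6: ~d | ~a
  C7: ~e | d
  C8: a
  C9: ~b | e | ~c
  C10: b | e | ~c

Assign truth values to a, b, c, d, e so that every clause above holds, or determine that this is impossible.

The clause (a) is unit, so a = 1.
The clause (e) is unit, so e = 1.
The clause (~d) is unit, so d = 0.
But (d) is also a unit clause — contradiction.

UNSATISFIABLE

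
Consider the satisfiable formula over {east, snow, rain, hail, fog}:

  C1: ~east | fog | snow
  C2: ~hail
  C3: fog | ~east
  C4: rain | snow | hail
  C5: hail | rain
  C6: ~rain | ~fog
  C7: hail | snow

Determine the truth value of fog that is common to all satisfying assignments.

Suppose fog = 1.
The clause (~hail) is unit, so hail = 0.
The clause (rain) is unit, so rain = 1.
That conflicts with the unit clause (~rain).
So every satisfying assignment has fog = False.

False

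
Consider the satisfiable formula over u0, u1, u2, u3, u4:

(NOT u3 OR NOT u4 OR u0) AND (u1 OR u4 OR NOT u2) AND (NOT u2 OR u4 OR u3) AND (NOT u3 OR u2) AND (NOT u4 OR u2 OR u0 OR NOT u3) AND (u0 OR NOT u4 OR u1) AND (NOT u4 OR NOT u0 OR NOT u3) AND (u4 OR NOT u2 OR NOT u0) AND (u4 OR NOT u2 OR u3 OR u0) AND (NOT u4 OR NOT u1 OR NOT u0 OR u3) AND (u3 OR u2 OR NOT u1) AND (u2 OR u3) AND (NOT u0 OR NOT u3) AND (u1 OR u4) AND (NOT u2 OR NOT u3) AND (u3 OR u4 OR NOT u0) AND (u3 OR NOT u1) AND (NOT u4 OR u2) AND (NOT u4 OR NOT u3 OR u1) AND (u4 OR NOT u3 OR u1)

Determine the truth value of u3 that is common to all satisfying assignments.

False

Suppose u3 = true.
From the singleton clause (u2), u2 = true.
That conflicts with the unit clause (NOT u2).
So every satisfying assignment has u3 = False.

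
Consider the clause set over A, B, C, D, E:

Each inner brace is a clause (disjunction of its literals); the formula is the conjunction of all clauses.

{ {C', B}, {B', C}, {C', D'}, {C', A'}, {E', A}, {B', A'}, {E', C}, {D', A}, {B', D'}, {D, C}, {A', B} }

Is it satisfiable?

Satisfiable

Suppose C = 1.
From the singleton clause (B), B = 1.
From the singleton clause (D'), D = 0.
From the singleton clause (A'), A = 0.
From the singleton clause (E'), E = 0.
All clauses are satisfied.
A satisfying assignment: A=0, B=1, C=1, D=0, E=0.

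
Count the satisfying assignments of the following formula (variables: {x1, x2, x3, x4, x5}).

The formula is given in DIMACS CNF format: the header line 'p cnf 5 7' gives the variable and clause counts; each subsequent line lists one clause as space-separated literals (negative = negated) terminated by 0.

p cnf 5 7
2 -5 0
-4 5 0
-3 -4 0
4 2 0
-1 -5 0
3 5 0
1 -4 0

There are 2^5 = 32 truth assignments over (x1, x2, x3, x4, x5).
Split on x1. With x1 = True, the clauses containing x1 are satisfied and ¬x1 drops from the rest; 1 of the 2^4 = 16 assignments to the other variables satisfy what remains.
With x1 = False, by the same count on the reduced clause set, 3 assignments work.
(One model: x1=F, x2=T, x3=F, x4=F, x5=T.)
Total: 1 + 3 = 4.

4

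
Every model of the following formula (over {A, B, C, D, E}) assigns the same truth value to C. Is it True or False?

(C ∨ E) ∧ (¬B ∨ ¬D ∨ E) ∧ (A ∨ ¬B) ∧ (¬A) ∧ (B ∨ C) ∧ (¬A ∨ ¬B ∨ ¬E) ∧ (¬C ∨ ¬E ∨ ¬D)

Suppose C = False.
Unit clause (E) forces E = True.
Unit clause (¬A) forces A = False.
Unit clause (¬B) forces B = False.
But (B) is also a unit clause — contradiction.
So every satisfying assignment has C = True.

True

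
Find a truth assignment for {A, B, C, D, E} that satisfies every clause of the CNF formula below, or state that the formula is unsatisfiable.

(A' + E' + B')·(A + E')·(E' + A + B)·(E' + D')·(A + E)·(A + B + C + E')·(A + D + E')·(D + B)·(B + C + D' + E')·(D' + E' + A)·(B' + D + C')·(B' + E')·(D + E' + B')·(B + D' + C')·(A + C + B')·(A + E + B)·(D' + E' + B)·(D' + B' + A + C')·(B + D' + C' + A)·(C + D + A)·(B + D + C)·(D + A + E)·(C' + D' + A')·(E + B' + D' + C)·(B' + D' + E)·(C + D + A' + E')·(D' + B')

A: 1, B: 1, C: 0, D: 0, E: 0

Try A = 1.
Try E = 0.
Try D = 0.
The clause (B) is unit, so B = 1.
The clause (C') is unit, so C = 0.
Every clause now holds.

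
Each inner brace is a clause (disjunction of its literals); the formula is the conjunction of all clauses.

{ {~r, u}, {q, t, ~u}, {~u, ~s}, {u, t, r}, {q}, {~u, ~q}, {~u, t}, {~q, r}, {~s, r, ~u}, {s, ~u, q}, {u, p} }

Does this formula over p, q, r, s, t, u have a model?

(q) alone gives q = 1.
(~u) alone gives u = 0.
(~r) alone gives r = 0.
That conflicts with the unit clause (r).
No assignment satisfies every clause.

No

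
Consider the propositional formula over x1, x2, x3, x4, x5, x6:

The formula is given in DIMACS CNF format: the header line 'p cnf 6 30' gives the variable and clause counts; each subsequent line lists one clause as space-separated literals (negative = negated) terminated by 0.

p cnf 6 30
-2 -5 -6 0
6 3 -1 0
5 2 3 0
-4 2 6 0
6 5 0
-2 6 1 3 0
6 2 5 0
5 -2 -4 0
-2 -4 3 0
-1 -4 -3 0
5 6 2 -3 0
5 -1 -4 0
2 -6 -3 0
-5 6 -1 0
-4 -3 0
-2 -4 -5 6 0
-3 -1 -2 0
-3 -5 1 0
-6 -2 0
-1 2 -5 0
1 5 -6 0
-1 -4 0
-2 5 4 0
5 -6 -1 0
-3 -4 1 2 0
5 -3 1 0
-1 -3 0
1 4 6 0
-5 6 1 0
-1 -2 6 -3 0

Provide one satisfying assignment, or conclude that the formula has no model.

Case x6 = True:
Unit clause (¬x2) forces x2 = False.
Unit clause (¬x3) forces x3 = False.
Unit clause (x5) forces x5 = True.
Unit clause (¬x1) forces x1 = False.
No clause remains; x4 is free.

x1: False,  x2: False,  x3: False,  x4: False,  x5: True,  x6: True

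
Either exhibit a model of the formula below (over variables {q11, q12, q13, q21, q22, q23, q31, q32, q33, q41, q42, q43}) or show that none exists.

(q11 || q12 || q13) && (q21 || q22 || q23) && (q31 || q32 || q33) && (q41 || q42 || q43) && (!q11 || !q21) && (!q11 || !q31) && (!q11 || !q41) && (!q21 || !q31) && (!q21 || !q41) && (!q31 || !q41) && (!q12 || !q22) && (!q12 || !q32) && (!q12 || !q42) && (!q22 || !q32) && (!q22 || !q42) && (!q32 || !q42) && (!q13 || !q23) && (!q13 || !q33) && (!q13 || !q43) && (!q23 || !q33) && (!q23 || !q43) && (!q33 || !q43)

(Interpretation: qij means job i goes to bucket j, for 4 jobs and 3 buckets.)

UNSATISFIABLE

Suppose q11 = false.
Suppose q12 = true.
(!q22) alone gives q22 = false.
(!q32) alone gives q32 = false.
(!q42) alone gives q42 = false.
Suppose q21 = true.
(!q31) alone gives q31 = false.
(q33) alone gives q33 = true.
(!q41) alone gives q41 = false.
(q43) alone gives q43 = true.
But (!q43) is also a unit clause — contradiction.
Backtrack on q21: now try q21 = false.
(q23) alone gives q23 = true.
(!q13) alone gives q13 = false.
(!q33) alone gives q33 = false.
(q31) alone gives q31 = true.
(!q41) alone gives q41 = false.
(q43) alone gives q43 = true.
But (!q43) is also a unit clause — contradiction.
Both values of q21 lead to a conflict.
Backtrack on q12: now try q12 = false.
(q13) alone gives q13 = true.
(!q23) alone gives q23 = false.
(!q33) alone gives q33 = false.
(!q43) alone gives q43 = false.
Suppose q21 = true.
(!q31) alone gives q31 = false.
(q32) alone gives q32 = true.
(!q41) alone gives q41 = false.
(q42) alone gives q42 = true.
But (!q42) is also a unit clause — contradiction.
Backtrack on q21: now try q21 = false.
(q22) alone gives q22 = true.
(!q32) alone gives q32 = false.
(q31) alone gives q31 = true.
(!q41) alone gives q41 = false.
(q42) alone gives q42 = true.
But (!q42) is also a unit clause — contradiction.
Both values of q21 lead to a conflict.
Both values of q12 lead to a conflict.
Backtrack on q11: now try q11 = true.
(!q21) alone gives q21 = false.
(!q31) alone gives q31 = false.
(!q41) alone gives q41 = false.
Suppose q22 = true.
(!q12) alone gives q12 = false.
(!q32) alone gives q32 = false.
(q33) alone gives q33 = true.
(!q42) alone gives q42 = false.
(q43) alone gives q43 = true.
But (!q43) is also a unit clause — contradiction.
Backtrack on q22: now try q22 = false.
(q23) alone gives q23 = true.
(!q13) alone gives q13 = false.
(!q33) alone gives q33 = false.
(q32) alone gives q32 = true.
(!q12) alone gives q12 = false.
(!q42) alone gives q42 = false.
(q43) alone gives q43 = true.
But (!q43) is also a unit clause — contradiction.
Both values of q22 lead to a conflict.
Both values of q11 lead to a conflict.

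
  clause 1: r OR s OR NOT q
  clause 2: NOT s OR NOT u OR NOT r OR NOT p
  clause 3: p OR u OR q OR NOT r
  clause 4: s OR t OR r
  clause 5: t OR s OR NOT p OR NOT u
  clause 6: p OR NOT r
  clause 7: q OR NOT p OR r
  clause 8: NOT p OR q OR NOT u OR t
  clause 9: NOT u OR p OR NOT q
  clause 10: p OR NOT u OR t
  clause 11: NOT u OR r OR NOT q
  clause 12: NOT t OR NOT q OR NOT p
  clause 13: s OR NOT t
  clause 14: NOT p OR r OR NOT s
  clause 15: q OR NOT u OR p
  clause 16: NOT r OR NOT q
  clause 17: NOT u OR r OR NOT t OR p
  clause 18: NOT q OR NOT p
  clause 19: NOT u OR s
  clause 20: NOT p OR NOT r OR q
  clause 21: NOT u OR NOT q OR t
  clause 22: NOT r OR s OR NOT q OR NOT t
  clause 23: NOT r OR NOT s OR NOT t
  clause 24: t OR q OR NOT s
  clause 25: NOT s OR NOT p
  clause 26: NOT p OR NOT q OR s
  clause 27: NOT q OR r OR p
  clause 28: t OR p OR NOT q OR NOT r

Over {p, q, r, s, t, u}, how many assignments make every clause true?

1

There are 2^6 = 64 truth assignments over (p, q, r, s, t, u).
Split on q. With q = true, the clauses containing q are satisfied and NOT q drops from the rest; 0 of the 2^5 = 32 assignments to the other variables satisfy what remains.
With q = false, by the same count on the reduced clause set, 1 assignment works.
(One model: p=F, q=F, r=F, s=T, t=T, u=F.)
Total: 0 + 1 = 1.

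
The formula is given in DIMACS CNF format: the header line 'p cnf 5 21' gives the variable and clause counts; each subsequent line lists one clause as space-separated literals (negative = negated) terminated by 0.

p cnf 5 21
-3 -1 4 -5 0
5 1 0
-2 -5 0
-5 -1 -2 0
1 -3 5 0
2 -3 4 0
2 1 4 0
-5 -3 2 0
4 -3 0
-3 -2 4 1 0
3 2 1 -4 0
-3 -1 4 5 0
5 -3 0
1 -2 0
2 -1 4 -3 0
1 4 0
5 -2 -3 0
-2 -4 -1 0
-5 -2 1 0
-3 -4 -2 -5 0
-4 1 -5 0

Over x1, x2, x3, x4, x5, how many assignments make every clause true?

5

There are 2^5 = 32 truth assignments over (x1, x2, x3, x4, x5).
Split on x2. With x2 = True, the clauses containing x2 are satisfied and ¬x2 drops from the rest; 1 of the 2^4 = 16 assignments to the other variables satisfy what remains.
With x2 = False, by the same count on the reduced clause set, 4 assignments work.
Total: 1 + 4 = 5.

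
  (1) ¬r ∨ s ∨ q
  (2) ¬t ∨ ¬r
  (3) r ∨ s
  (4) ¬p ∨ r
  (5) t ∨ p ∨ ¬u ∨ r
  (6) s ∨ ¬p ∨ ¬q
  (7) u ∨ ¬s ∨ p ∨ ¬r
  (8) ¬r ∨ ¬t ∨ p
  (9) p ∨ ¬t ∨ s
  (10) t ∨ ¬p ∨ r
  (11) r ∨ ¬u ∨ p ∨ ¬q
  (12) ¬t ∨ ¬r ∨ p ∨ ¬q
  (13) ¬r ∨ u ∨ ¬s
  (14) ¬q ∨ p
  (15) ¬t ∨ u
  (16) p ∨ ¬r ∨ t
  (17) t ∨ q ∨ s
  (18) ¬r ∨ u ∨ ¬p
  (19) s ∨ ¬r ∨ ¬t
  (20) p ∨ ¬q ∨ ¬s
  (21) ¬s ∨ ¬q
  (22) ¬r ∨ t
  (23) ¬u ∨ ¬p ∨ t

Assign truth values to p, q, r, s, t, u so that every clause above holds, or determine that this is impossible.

Suppose t = False.
The clause (¬r) is unit, so r = False.
The clause (s) is unit, so s = True.
The clause (¬p) is unit, so p = False.
The clause (¬u) is unit, so u = False.
The clause (¬q) is unit, so q = False.
Every clause now holds.

p ↦ False, q ↦ False, r ↦ False, s ↦ True, t ↦ False, u ↦ False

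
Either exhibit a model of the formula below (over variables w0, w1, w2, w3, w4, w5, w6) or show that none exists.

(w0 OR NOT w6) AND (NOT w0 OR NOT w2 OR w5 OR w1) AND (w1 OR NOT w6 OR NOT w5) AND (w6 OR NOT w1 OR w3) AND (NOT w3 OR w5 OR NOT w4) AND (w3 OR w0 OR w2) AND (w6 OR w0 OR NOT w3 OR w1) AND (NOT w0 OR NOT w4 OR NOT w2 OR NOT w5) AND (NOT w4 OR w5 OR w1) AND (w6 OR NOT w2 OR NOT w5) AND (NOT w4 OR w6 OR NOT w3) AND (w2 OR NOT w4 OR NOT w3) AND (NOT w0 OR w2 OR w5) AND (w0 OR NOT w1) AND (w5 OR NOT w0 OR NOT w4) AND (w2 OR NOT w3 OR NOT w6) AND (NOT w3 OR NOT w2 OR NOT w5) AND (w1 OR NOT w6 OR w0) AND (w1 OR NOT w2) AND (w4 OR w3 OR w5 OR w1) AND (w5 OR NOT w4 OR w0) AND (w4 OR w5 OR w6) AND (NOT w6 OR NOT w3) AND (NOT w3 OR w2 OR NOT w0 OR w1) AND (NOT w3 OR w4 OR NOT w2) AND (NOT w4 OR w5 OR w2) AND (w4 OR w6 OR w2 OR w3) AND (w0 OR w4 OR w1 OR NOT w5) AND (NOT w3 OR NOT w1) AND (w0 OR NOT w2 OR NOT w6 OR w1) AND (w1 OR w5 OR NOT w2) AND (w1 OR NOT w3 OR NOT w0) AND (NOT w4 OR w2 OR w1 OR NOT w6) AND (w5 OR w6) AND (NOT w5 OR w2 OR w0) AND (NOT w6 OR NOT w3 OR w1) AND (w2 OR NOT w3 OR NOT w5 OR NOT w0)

Try w0 = true.
Try w2 = false.
The clause (w5) is unit, so w5 = true.
The clause (NOT w3) is unit, so w3 = false.
Try w1 = false.
The clause (NOT w6) is unit, so w6 = false.
The clause (w4) is unit, so w4 = true.
All clauses are satisfied.

w0=true, w1=false, w2=false, w3=false, w4=true, w5=true, w6=false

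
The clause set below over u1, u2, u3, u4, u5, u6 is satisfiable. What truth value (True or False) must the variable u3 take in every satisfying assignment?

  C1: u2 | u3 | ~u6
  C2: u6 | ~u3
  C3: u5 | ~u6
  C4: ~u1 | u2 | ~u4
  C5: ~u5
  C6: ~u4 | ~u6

Suppose u3 = 1.
From the singleton clause (u6), u6 = 1.
From the singleton clause (u5), u5 = 1.
That conflicts with the unit clause (~u5).
So every satisfying assignment has u3 = False.

False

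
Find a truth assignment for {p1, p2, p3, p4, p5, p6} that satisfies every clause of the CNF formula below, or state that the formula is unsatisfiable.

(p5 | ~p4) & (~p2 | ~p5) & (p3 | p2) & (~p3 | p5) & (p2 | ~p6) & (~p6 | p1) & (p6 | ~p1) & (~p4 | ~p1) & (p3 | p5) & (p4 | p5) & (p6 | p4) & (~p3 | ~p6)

p1=0,  p2=0,  p3=1,  p4=1,  p5=1,  p6=0

Try p5 = 1.
(~p2) alone gives p2 = 0.
(p3) alone gives p3 = 1.
(~p6) alone gives p6 = 0.
(~p1) alone gives p1 = 0.
(p4) alone gives p4 = 1.
Every clause now holds.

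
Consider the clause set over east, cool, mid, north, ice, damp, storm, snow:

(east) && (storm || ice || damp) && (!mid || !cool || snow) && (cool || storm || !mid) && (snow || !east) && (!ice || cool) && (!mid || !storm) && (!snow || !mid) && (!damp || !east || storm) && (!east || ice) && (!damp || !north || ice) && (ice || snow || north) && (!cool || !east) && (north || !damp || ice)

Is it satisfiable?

(east) alone gives east = true.
(snow) alone gives snow = true.
(!mid) alone gives mid = false.
(ice) alone gives ice = true.
(cool) alone gives cool = true.
Now (!cool) is unsatisfied and unit — conflict.
No assignment satisfies every clause.

No, unsatisfiable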